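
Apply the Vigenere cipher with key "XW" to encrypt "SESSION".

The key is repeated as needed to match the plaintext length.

Step 1: Repeat key to match plaintext length:
  Plaintext: SESSION
  Key:       XWXWXWX
Step 2: Encrypt each letter:
  S(18) + X(23) = (18+23) mod 26 = 15 = P
  E(4) + W(22) = (4+22) mod 26 = 0 = A
  S(18) + X(23) = (18+23) mod 26 = 15 = P
  S(18) + W(22) = (18+22) mod 26 = 14 = O
  I(8) + X(23) = (8+23) mod 26 = 5 = F
  O(14) + W(22) = (14+22) mod 26 = 10 = K
  N(13) + X(23) = (13+23) mod 26 = 10 = K
Ciphertext: PAPOFKK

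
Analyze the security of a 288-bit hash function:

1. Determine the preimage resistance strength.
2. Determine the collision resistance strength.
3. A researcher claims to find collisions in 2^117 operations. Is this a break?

Step 1: Preimage resistance requires brute-force of 2^288 operations.
Step 2: Collision resistance (birthday bound) = 2^(288/2) = 2^144.
Step 3: The claimed attack costs 2^117 operations.
Step 4: Since 2^117 < 2^144, the claimed attack beats the generic birthday bound, so collision resistance is broken.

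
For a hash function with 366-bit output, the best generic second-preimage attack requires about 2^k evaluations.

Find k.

Step 1: The hash has a 366-bit output.
Step 2: Second-preimage resistance means: given a specific input x, it should be infeasible to find a different y with h(y) = h(x).
With a 366-bit output, a generic search for a second preimage costs about 2^366 evaluations (each trial matches the fixed target with probability 2^-366).
Step 3: Security level = 366 bits.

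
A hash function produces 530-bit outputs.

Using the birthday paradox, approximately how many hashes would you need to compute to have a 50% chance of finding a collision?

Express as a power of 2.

Step 1: The birthday paradox gives collision probability ~50% after sqrt(2^n) = 2^(n/2) hashes.
Step 2: For 530-bit output: 2^(530/2) = 2^265.
Step 3: Approximately 2^265 hash computations needed.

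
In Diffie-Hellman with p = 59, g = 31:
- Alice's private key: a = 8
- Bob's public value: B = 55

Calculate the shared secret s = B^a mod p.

Step 1: s = B^a mod p = 55^8 mod 59.
  55^1 mod 59 = 55
  55^2 mod 59 = (55 * 55) mod 59 = 16
  55^3 mod 59 = (16 * 55) mod 59 = 54
  55^4 mod 59 = (54 * 55) mod 59 = 20
  55^5 mod 59 = (20 * 55) mod 59 = 38
  55^6 mod 59 = (38 * 55) mod 59 = 25
  55^7 mod 59 = (25 * 55) mod 59 = 18
  55^8 mod 59 = (18 * 55) mod 59 = 46
Result: shared secret = 46.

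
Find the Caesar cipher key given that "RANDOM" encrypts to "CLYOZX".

Step 1: Compare first letters: R (position 17) -> C (position 2).
Step 2: Shift = (2 - 17) mod 26 = 11.
The shift value is 11.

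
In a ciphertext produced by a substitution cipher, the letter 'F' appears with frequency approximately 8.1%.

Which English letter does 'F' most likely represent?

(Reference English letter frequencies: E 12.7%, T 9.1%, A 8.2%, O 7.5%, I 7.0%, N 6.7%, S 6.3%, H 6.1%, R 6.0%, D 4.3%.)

Step 1: The observed frequency is 8.1%.
Step 2: Compare with English frequencies:
  E: 12.7% (difference: 4.6%)
  T: 9.1% (difference: 1.0%)
  A: 8.2% (difference: 0.1%) <-- closest
  O: 7.5% (difference: 0.6%)
  I: 7.0% (difference: 1.1%)
  N: 6.7% (difference: 1.4%)
  S: 6.3% (difference: 1.8%)
  H: 6.1% (difference: 2.0%)
  R: 6.0% (difference: 2.1%)
  D: 4.3% (difference: 3.8%)
Step 3: 'F' most likely represents 'A' (frequency 8.2%).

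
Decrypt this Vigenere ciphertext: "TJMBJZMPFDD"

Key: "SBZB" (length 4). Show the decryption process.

Step 1: Key 'SBZB' has length 4. Extended key: SBZBSBZBSBZ
Step 2: Decrypt each position:
  T(19) - S(18) = 1 = B
  J(9) - B(1) = 8 = I
  M(12) - Z(25) = 13 = N
  B(1) - B(1) = 0 = A
  J(9) - S(18) = 17 = R
  Z(25) - B(1) = 24 = Y
  M(12) - Z(25) = 13 = N
  P(15) - B(1) = 14 = O
  F(5) - S(18) = 13 = N
  D(3) - B(1) = 2 = C
  D(3) - Z(25) = 4 = E
Plaintext: BINARYNONCE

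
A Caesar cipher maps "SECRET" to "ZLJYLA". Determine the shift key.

Step 1: Compare first letters: S (position 18) -> Z (position 25).
Step 2: Shift = (25 - 18) mod 26 = 7.
The shift value is 7.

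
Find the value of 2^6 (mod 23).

Step 1: Compute 2^6 mod 23 step by step, reducing modulo 23 at each step.
  2^1 mod 23 = 2
  2^2 mod 23 = (2 * 2) mod 23 = 4
  2^3 mod 23 = (4 * 2) mod 23 = 8
  2^4 mod 23 = (8 * 2) mod 23 = 16
  2^5 mod 23 = (16 * 2) mod 23 = 9
  2^6 mod 23 = (9 * 2) mod 23 = 18
Step 2: Result = 18.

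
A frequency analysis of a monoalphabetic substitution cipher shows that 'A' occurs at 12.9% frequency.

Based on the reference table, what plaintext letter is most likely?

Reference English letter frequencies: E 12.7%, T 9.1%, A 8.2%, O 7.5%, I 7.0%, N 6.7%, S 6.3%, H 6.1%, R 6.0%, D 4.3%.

Step 1: The observed frequency is 12.9%.
Step 2: Compare with English frequencies:
  E: 12.7% (difference: 0.2%) <-- closest
  T: 9.1% (difference: 3.8%)
  A: 8.2% (difference: 4.7%)
  O: 7.5% (difference: 5.4%)
  I: 7.0% (difference: 5.9%)
  N: 6.7% (difference: 6.2%)
  S: 6.3% (difference: 6.6%)
  H: 6.1% (difference: 6.8%)
  R: 6.0% (difference: 6.9%)
  D: 4.3% (difference: 8.6%)
Step 3: 'A' most likely represents 'E' (frequency 12.7%).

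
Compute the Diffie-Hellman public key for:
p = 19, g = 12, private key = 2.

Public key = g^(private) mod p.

Step 1: A = g^a mod p = 12^2 mod 19.
  12^1 mod 19 = 12
  12^2 mod 19 = (12 * 12) mod 19 = 11
Result: A = 11.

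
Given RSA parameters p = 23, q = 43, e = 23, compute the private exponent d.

Step 1: n = 23 * 43 = 989.
Step 2: phi(n) = 22 * 42 = 924.
Step 3: Find d such that 23 * d = 1 (mod 924).
Step 4: d = 23^(-1) mod 924 = 683.
Verification: 23 * 683 = 15709 = 17 * 924 + 1.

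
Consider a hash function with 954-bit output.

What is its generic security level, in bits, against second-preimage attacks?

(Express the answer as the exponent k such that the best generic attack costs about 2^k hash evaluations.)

Step 1: The hash has a 954-bit output.
Step 2: Second-preimage resistance means: given a specific input x, it should be infeasible to find a different y with h(y) = h(x).
With a 954-bit output, a generic search for a second preimage costs about 2^954 evaluations (each trial matches the fixed target with probability 2^-954).
Step 3: Security level = 954 bits.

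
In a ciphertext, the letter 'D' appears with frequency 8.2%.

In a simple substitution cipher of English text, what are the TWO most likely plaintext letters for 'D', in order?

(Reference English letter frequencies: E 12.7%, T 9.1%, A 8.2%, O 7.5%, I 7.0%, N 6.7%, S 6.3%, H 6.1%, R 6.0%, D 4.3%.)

Step 1: Observed frequency of 'D' is 8.2%.
Step 2: Compute distances to each reference frequency and sort:
  A (8.2%): difference = 0.0% <-- BEST
  O (7.5%): difference = 0.7% <-- RUNNER-UP
  T (9.1%): difference = 0.9%
  I (7.0%): difference = 1.2%
  N (6.7%): difference = 1.5%
Step 3: Most likely is 'A' (8.2%, diff 0.0%); second most likely is 'O' (7.5%, diff 0.7%).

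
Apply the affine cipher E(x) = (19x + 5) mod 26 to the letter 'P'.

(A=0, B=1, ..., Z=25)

Step 1: Convert 'P' to number: x = 15.
Step 2: E(15) = (19 * 15 + 5) mod 26 = 290 mod 26 = 4.
Step 3: Convert 4 back to letter: E.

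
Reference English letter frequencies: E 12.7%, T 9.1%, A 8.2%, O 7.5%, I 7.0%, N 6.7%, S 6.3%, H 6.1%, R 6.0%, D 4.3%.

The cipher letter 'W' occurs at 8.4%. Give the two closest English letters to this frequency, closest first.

Step 1: Observed frequency of 'W' is 8.4%.
Step 2: Compute distances to each reference frequency and sort:
  A (8.2%): difference = 0.2% <-- BEST
  T (9.1%): difference = 0.7% <-- RUNNER-UP
  O (7.5%): difference = 0.9%
  I (7.0%): difference = 1.4%
  N (6.7%): difference = 1.7%
Step 3: Most likely is 'A' (8.2%, diff 0.2%); second most likely is 'T' (9.1%, diff 0.7%).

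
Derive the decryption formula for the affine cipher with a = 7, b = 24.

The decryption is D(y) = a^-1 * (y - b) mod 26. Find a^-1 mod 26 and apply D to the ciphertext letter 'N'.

Step 1: Find a^-1, the modular inverse of 7 mod 26.
Step 2: We need 7 * a^-1 = 1 (mod 26).
Step 3: 7 * 15 = 105 = 4 * 26 + 1, so a^-1 = 15.
Step 4: D(y) = 15(y - 24) mod 26.
Step 5: Apply to 'N' (y = 13): D(13) = 15 * (13 - 24) mod 26 = 15 * -11 mod 26 = 17 -> 'R'.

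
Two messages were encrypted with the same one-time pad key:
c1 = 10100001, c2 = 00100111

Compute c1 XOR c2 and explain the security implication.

Step 1: c1 XOR c2 = (m1 XOR k) XOR (m2 XOR k).
Step 2: By XOR associativity/commutativity: = m1 XOR m2 XOR k XOR k = m1 XOR m2.
Step 3: 10100001 XOR 00100111 = 10000110 = 134.
Step 4: The key cancels out! An attacker learns m1 XOR m2 = 134, revealing the relationship between plaintexts.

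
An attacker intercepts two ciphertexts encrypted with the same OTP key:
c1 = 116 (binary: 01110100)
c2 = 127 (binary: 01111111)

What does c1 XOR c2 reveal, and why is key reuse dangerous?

Step 1: c1 XOR c2 = (m1 XOR k) XOR (m2 XOR k).
Step 2: By XOR associativity/commutativity: = m1 XOR m2 XOR k XOR k = m1 XOR m2.
Step 3: 01110100 XOR 01111111 = 00001011 = 11.
Step 4: The key cancels out! An attacker learns m1 XOR m2 = 11, revealing the relationship between plaintexts.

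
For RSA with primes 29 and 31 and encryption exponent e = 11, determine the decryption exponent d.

Step 1: n = 29 * 31 = 899.
Step 2: phi(n) = 28 * 30 = 840.
Step 3: Find d such that 11 * d = 1 (mod 840).
Step 4: d = 11^(-1) mod 840 = 611.
Verification: 11 * 611 = 6721 = 8 * 840 + 1.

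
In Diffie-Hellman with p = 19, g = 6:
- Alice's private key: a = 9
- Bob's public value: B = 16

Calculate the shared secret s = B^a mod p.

Step 1: s = B^a mod p = 16^9 mod 19.
  16^1 mod 19 = 16
  16^2 mod 19 = (16 * 16) mod 19 = 9
  16^3 mod 19 = (9 * 16) mod 19 = 11
  16^4 mod 19 = (11 * 16) mod 19 = 5
  16^5 mod 19 = (5 * 16) mod 19 = 4
  16^6 mod 19 = (4 * 16) mod 19 = 7
  16^7 mod 19 = (7 * 16) mod 19 = 17
  16^8 mod 19 = (17 * 16) mod 19 = 6
  16^9 mod 19 = (6 * 16) mod 19 = 1
Result: shared secret = 1.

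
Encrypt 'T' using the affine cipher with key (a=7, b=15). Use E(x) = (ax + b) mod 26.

Step 1: Convert 'T' to number: x = 19.
Step 2: E(19) = (7 * 19 + 15) mod 26 = 148 mod 26 = 18.
Step 3: Convert 18 back to letter: S.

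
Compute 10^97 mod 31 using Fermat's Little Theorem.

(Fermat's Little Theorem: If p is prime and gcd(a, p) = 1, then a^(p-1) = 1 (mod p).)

Step 1: Since 31 is prime, by Fermat's Little Theorem: 10^30 = 1 (mod 31).
Step 2: Reduce exponent: 97 mod 30 = 7.
Step 3: So 10^97 = 10^7 (mod 31).
Step 4: 10^7 mod 31 = 20.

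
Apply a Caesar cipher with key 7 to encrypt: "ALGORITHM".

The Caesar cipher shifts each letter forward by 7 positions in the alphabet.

Step 1: For each letter, shift forward by 7 positions (mod 26).
  A (position 0) -> position (0+7) mod 26 = 7 -> H
  L (position 11) -> position (11+7) mod 26 = 18 -> S
  G (position 6) -> position (6+7) mod 26 = 13 -> N
  O (position 14) -> position (14+7) mod 26 = 21 -> V
  R (position 17) -> position (17+7) mod 26 = 24 -> Y
  I (position 8) -> position (8+7) mod 26 = 15 -> P
  T (position 19) -> position (19+7) mod 26 = 0 -> A
  H (position 7) -> position (7+7) mod 26 = 14 -> O
  M (position 12) -> position (12+7) mod 26 = 19 -> T
Result: HSNVYPAOT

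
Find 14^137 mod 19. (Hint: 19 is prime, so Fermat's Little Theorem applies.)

Step 1: Since 19 is prime, by Fermat's Little Theorem: 14^18 = 1 (mod 19).
Step 2: Reduce exponent: 137 mod 18 = 11.
Step 3: So 14^137 = 14^11 (mod 19).
Step 4: 14^11 mod 19 = 13.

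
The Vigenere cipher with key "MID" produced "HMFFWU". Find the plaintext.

Step 1: Extend key: MIDMID
Step 2: Decrypt each letter (c - k) mod 26:
  H(7) - M(12) = (7-12) mod 26 = 21 = V
  M(12) - I(8) = (12-8) mod 26 = 4 = E
  F(5) - D(3) = (5-3) mod 26 = 2 = C
  F(5) - M(12) = (5-12) mod 26 = 19 = T
  W(22) - I(8) = (22-8) mod 26 = 14 = O
  U(20) - D(3) = (20-3) mod 26 = 17 = R
Plaintext: VECTOR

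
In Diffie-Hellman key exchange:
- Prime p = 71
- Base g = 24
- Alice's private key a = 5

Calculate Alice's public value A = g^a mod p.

Step 1: A = g^a mod p = 24^5 mod 71.
  24^1 mod 71 = 24
  24^2 mod 71 = (24 * 24) mod 71 = 8
  24^3 mod 71 = (8 * 24) mod 71 = 50
  24^4 mod 71 = (50 * 24) mod 71 = 64
  24^5 mod 71 = (64 * 24) mod 71 = 45
Result: A = 45.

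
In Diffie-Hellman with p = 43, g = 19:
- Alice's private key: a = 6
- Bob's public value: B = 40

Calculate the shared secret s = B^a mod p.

Step 1: s = B^a mod p = 40^6 mod 43.
  40^1 mod 43 = 40
  40^2 mod 43 = (40 * 40) mod 43 = 9
  40^3 mod 43 = (9 * 40) mod 43 = 16
  40^4 mod 43 = (16 * 40) mod 43 = 38
  40^5 mod 43 = (38 * 40) mod 43 = 15
  40^6 mod 43 = (15 * 40) mod 43 = 41
Result: shared secret = 41.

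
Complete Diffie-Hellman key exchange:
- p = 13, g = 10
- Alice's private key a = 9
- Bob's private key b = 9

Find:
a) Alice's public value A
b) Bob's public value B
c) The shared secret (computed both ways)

Step 1: A = g^a mod p = 10^9 mod 13 = 12.
Step 2: B = g^b mod p = 10^9 mod 13 = 12.
Step 3: Alice computes s = B^a mod p = 12^9 mod 13 = 12.
Step 4: Bob computes s = A^b mod p = 12^9 mod 13 = 12.
Both sides agree: shared secret = 12.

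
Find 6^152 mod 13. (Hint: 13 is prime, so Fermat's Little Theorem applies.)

Step 1: Since 13 is prime, by Fermat's Little Theorem: 6^12 = 1 (mod 13).
Step 2: Reduce exponent: 152 mod 12 = 8.
Step 3: So 6^152 = 6^8 (mod 13).
Step 4: 6^8 mod 13 = 3.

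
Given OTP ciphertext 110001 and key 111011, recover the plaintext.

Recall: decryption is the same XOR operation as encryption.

Step 1: XOR ciphertext with key:
  Ciphertext: 110001
  Key:        111011
  XOR:        001010
Step 2: Plaintext = 001010 = 10 in decimal.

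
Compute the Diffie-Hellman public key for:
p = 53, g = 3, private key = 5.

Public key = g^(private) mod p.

Step 1: A = g^a mod p = 3^5 mod 53.
  3^1 mod 53 = 3
  3^2 mod 53 = (3 * 3) mod 53 = 9
  3^3 mod 53 = (9 * 3) mod 53 = 27
  3^4 mod 53 = (27 * 3) mod 53 = 28
  3^5 mod 53 = (28 * 3) mod 53 = 31
Result: A = 31.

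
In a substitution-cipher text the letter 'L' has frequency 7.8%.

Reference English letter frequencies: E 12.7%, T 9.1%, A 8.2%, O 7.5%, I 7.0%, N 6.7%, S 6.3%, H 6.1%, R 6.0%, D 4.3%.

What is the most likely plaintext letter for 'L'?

Step 1: The observed frequency is 7.8%.
Step 2: Compare with English frequencies:
  E: 12.7% (difference: 4.9%)
  T: 9.1% (difference: 1.3%)
  A: 8.2% (difference: 0.4%)
  O: 7.5% (difference: 0.3%) <-- closest
  I: 7.0% (difference: 0.8%)
  N: 6.7% (difference: 1.1%)
  S: 6.3% (difference: 1.5%)
  H: 6.1% (difference: 1.7%)
  R: 6.0% (difference: 1.8%)
  D: 4.3% (difference: 3.5%)
Step 3: 'L' most likely represents 'O' (frequency 7.5%).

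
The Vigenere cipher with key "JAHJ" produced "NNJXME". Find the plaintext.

Step 1: Extend key: JAHJJA
Step 2: Decrypt each letter (c - k) mod 26:
  N(13) - J(9) = (13-9) mod 26 = 4 = E
  N(13) - A(0) = (13-0) mod 26 = 13 = N
  J(9) - H(7) = (9-7) mod 26 = 2 = C
  X(23) - J(9) = (23-9) mod 26 = 14 = O
  M(12) - J(9) = (12-9) mod 26 = 3 = D
  E(4) - A(0) = (4-0) mod 26 = 4 = E
Plaintext: ENCODE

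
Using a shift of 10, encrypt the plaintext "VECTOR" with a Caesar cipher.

Step 1: For each letter, shift forward by 10 positions (mod 26).
  V (position 21) -> position (21+10) mod 26 = 5 -> F
  E (position 4) -> position (4+10) mod 26 = 14 -> O
  C (position 2) -> position (2+10) mod 26 = 12 -> M
  T (position 19) -> position (19+10) mod 26 = 3 -> D
  O (position 14) -> position (14+10) mod 26 = 24 -> Y
  R (position 17) -> position (17+10) mod 26 = 1 -> B
Result: FOMDYB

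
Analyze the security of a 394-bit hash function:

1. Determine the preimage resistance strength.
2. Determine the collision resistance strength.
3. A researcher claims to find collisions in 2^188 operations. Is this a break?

Step 1: Preimage resistance requires brute-force of 2^394 operations.
Step 2: Collision resistance (birthday bound) = 2^(394/2) = 2^197.
Step 3: The claimed attack costs 2^188 operations.
Step 4: Since 2^188 < 2^197, the claimed attack beats the generic birthday bound, so collision resistance is broken.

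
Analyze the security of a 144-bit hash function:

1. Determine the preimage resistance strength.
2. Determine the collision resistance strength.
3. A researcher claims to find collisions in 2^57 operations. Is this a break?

Step 1: Preimage resistance requires brute-force of 2^144 operations.
Step 2: Collision resistance (birthday bound) = 2^(144/2) = 2^72.
Step 3: The claimed attack costs 2^57 operations.
Step 4: Since 2^57 < 2^72, the claimed attack beats the generic birthday bound, so collision resistance is broken.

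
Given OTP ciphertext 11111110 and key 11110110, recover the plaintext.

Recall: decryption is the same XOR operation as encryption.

Step 1: XOR ciphertext with key:
  Ciphertext: 11111110
  Key:        11110110
  XOR:        00001000
Step 2: Plaintext = 00001000 = 8 in decimal.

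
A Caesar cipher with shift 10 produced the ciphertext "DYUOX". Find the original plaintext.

Step 1: Reverse the shift by subtracting 10 from each letter position.
  D (position 3) -> position (3-10) mod 26 = 19 -> T
  Y (position 24) -> position (24-10) mod 26 = 14 -> O
  U (position 20) -> position (20-10) mod 26 = 10 -> K
  O (position 14) -> position (14-10) mod 26 = 4 -> E
  X (position 23) -> position (23-10) mod 26 = 13 -> N
Decrypted message: TOKEN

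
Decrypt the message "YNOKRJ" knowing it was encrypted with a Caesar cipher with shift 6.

Step 1: Reverse the shift by subtracting 6 from each letter position.
  Y (position 24) -> position (24-6) mod 26 = 18 -> S
  N (position 13) -> position (13-6) mod 26 = 7 -> H
  O (position 14) -> position (14-6) mod 26 = 8 -> I
  K (position 10) -> position (10-6) mod 26 = 4 -> E
  R (position 17) -> position (17-6) mod 26 = 11 -> L
  J (position 9) -> position (9-6) mod 26 = 3 -> D
Decrypted message: SHIELD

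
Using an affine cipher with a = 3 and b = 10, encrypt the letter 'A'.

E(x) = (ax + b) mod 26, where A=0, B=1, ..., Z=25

Step 1: Convert 'A' to number: x = 0.
Step 2: E(0) = (3 * 0 + 10) mod 26 = 10 mod 26 = 10.
Step 3: Convert 10 back to letter: K.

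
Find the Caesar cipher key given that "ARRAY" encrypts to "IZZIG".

Step 1: Compare first letters: A (position 0) -> I (position 8).
Step 2: Shift = (8 - 0) mod 26 = 8.
The shift value is 8.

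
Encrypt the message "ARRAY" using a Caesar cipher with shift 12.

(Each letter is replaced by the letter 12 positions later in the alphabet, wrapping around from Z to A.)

Step 1: For each letter, shift forward by 12 positions (mod 26).
  A (position 0) -> position (0+12) mod 26 = 12 -> M
  R (position 17) -> position (17+12) mod 26 = 3 -> D
  R (position 17) -> position (17+12) mod 26 = 3 -> D
  A (position 0) -> position (0+12) mod 26 = 12 -> M
  Y (position 24) -> position (24+12) mod 26 = 10 -> K
Result: MDDMK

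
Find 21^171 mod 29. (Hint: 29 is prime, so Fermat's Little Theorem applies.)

Step 1: Since 29 is prime, by Fermat's Little Theorem: 21^28 = 1 (mod 29).
Step 2: Reduce exponent: 171 mod 28 = 3.
Step 3: So 21^171 = 21^3 (mod 29).
Step 4: 21^3 mod 29 = 10.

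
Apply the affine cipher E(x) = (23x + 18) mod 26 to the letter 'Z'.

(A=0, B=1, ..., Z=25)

Step 1: Convert 'Z' to number: x = 25.
Step 2: E(25) = (23 * 25 + 18) mod 26 = 593 mod 26 = 21.
Step 3: Convert 21 back to letter: V.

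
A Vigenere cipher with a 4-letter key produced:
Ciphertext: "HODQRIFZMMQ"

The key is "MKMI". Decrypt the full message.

Step 1: Key 'MKMI' has length 4. Extended key: MKMIMKMIMKM
Step 2: Decrypt each position:
  H(7) - M(12) = 21 = V
  O(14) - K(10) = 4 = E
  D(3) - M(12) = 17 = R
  Q(16) - I(8) = 8 = I
  R(17) - M(12) = 5 = F
  I(8) - K(10) = 24 = Y
  F(5) - M(12) = 19 = T
  Z(25) - I(8) = 17 = R
  M(12) - M(12) = 0 = A
  M(12) - K(10) = 2 = C
  Q(16) - M(12) = 4 = E
Plaintext: VERIFYTRACE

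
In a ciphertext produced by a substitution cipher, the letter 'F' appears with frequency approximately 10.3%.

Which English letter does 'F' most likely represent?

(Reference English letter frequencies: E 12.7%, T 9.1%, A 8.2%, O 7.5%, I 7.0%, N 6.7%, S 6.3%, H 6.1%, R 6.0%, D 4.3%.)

Step 1: The observed frequency is 10.3%.
Step 2: Compare with English frequencies:
  E: 12.7% (difference: 2.4%)
  T: 9.1% (difference: 1.2%) <-- closest
  A: 8.2% (difference: 2.1%)
  O: 7.5% (difference: 2.8%)
  I: 7.0% (difference: 3.3%)
  N: 6.7% (difference: 3.6%)
  S: 6.3% (difference: 4.0%)
  H: 6.1% (difference: 4.2%)
  R: 6.0% (difference: 4.3%)
  D: 4.3% (difference: 6.0%)
Step 3: 'F' most likely represents 'T' (frequency 9.1%).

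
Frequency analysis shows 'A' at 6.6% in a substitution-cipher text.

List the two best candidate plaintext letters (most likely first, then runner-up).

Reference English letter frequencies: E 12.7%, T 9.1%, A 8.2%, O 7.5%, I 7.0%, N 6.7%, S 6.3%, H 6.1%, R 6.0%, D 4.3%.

Step 1: Observed frequency of 'A' is 6.6%.
Step 2: Compute distances to each reference frequency and sort:
  N (6.7%): difference = 0.1% <-- BEST
  S (6.3%): difference = 0.3% <-- RUNNER-UP
  I (7.0%): difference = 0.4%
  H (6.1%): difference = 0.5%
  R (6.0%): difference = 0.6%
Step 3: Most likely is 'N' (6.7%, diff 0.1%); second most likely is 'S' (6.3%, diff 0.3%).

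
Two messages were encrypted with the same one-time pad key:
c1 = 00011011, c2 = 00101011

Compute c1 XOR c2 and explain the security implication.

Step 1: c1 XOR c2 = (m1 XOR k) XOR (m2 XOR k).
Step 2: By XOR associativity/commutativity: = m1 XOR m2 XOR k XOR k = m1 XOR m2.
Step 3: 00011011 XOR 00101011 = 00110000 = 48.
Step 4: The key cancels out! An attacker learns m1 XOR m2 = 48, revealing the relationship between plaintexts.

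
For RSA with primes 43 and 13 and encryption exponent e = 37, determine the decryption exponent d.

Step 1: n = 43 * 13 = 559.
Step 2: phi(n) = 42 * 12 = 504.
Step 3: Find d such that 37 * d = 1 (mod 504).
Step 4: d = 37^(-1) mod 504 = 109.
Verification: 37 * 109 = 4033 = 8 * 504 + 1.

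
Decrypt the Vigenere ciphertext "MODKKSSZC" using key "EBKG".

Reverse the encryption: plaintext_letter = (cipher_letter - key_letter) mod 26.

Step 1: Extend key: EBKGEBKGE
Step 2: Decrypt each letter (c - k) mod 26:
  M(12) - E(4) = (12-4) mod 26 = 8 = I
  O(14) - B(1) = (14-1) mod 26 = 13 = N
  D(3) - K(10) = (3-10) mod 26 = 19 = T
  K(10) - G(6) = (10-6) mod 26 = 4 = E
  K(10) - E(4) = (10-4) mod 26 = 6 = G
  S(18) - B(1) = (18-1) mod 26 = 17 = R
  S(18) - K(10) = (18-10) mod 26 = 8 = I
  Z(25) - G(6) = (25-6) mod 26 = 19 = T
  C(2) - E(4) = (2-4) mod 26 = 24 = Y
Plaintext: INTEGRITY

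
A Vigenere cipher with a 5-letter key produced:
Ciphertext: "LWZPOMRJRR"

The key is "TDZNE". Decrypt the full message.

Step 1: Key 'TDZNE' has length 5. Extended key: TDZNETDZNE
Step 2: Decrypt each position:
  L(11) - T(19) = 18 = S
  W(22) - D(3) = 19 = T
  Z(25) - Z(25) = 0 = A
  P(15) - N(13) = 2 = C
  O(14) - E(4) = 10 = K
  M(12) - T(19) = 19 = T
  R(17) - D(3) = 14 = O
  J(9) - Z(25) = 10 = K
  R(17) - N(13) = 4 = E
  R(17) - E(4) = 13 = N
Plaintext: STACKTOKEN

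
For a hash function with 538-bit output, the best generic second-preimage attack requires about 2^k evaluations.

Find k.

Step 1: The hash has a 538-bit output.
Step 2: Second-preimage resistance means: given a specific input x, it should be infeasible to find a different y with h(y) = h(x).
With a 538-bit output, a generic search for a second preimage costs about 2^538 evaluations (each trial matches the fixed target with probability 2^-538).
Step 3: Security level = 538 bits.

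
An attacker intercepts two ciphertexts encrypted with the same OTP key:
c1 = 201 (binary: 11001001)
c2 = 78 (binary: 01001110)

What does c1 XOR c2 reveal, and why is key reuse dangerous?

Step 1: c1 XOR c2 = (m1 XOR k) XOR (m2 XOR k).
Step 2: By XOR associativity/commutativity: = m1 XOR m2 XOR k XOR k = m1 XOR m2.
Step 3: 11001001 XOR 01001110 = 10000111 = 135.
Step 4: The key cancels out! An attacker learns m1 XOR m2 = 135, revealing the relationship between plaintexts.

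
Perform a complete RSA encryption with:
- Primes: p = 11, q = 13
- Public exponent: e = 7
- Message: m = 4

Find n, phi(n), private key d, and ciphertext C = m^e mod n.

Step 1: n = 11 * 13 = 143.
Step 2: phi(n) = (11-1)(13-1) = 10 * 12 = 120.
Step 3: Find d = 7^(-1) mod 120 = 103.
  Verify: 7 * 103 = 721 = 1 (mod 120).
Step 4: C = 4^7 mod 143 = 82.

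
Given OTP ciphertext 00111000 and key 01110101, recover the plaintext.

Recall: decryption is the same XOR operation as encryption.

Step 1: XOR ciphertext with key:
  Ciphertext: 00111000
  Key:        01110101
  XOR:        01001101
Step 2: Plaintext = 01001101 = 77 in decimal.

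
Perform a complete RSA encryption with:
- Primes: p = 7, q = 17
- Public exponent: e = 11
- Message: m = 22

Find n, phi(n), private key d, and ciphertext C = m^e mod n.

Step 1: n = 7 * 17 = 119.
Step 2: phi(n) = (7-1)(17-1) = 6 * 16 = 96.
Step 3: Find d = 11^(-1) mod 96 = 35.
  Verify: 11 * 35 = 385 = 1 (mod 96).
Step 4: C = 22^11 mod 119 = 113.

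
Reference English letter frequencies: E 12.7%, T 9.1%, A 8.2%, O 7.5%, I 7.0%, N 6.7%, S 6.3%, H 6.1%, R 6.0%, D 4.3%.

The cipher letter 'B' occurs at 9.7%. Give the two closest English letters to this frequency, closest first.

Step 1: Observed frequency of 'B' is 9.7%.
Step 2: Compute distances to each reference frequency and sort:
  T (9.1%): difference = 0.6% <-- BEST
  A (8.2%): difference = 1.5% <-- RUNNER-UP
  O (7.5%): difference = 2.2%
  I (7.0%): difference = 2.7%
  N (6.7%): difference = 3.0%
Step 3: Most likely is 'T' (9.1%, diff 0.6%); second most likely is 'A' (8.2%, diff 1.5%).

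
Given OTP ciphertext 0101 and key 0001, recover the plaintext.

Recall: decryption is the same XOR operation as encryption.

Step 1: XOR ciphertext with key:
  Ciphertext: 0101
  Key:        0001
  XOR:        0100
Step 2: Plaintext = 0100 = 4 in decimal.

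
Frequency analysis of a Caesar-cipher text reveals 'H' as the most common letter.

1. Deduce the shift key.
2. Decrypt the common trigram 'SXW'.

Step 1: In English, 'E' is the most frequent letter (12.7%).
Step 2: The most frequent ciphertext letter is 'H' (position 7).
Step 3: Shift = (7 - 4) mod 26 = 3.
Step 4: Decrypt 'SXW' by shifting back 3:
  S -> P
  X -> U
  W -> T
Step 5: 'SXW' decrypts to 'PUT'.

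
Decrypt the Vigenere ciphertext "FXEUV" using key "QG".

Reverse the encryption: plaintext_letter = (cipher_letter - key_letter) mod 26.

Step 1: Extend key: QGQGQ
Step 2: Decrypt each letter (c - k) mod 26:
  F(5) - Q(16) = (5-16) mod 26 = 15 = P
  X(23) - G(6) = (23-6) mod 26 = 17 = R
  E(4) - Q(16) = (4-16) mod 26 = 14 = O
  U(20) - G(6) = (20-6) mod 26 = 14 = O
  V(21) - Q(16) = (21-16) mod 26 = 5 = F
Plaintext: PROOF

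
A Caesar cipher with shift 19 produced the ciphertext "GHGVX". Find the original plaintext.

Step 1: Reverse the shift by subtracting 19 from each letter position.
  G (position 6) -> position (6-19) mod 26 = 13 -> N
  H (position 7) -> position (7-19) mod 26 = 14 -> O
  G (position 6) -> position (6-19) mod 26 = 13 -> N
  V (position 21) -> position (21-19) mod 26 = 2 -> C
  X (position 23) -> position (23-19) mod 26 = 4 -> E
Decrypted message: NONCE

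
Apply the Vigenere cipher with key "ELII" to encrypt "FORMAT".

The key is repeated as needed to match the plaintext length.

Step 1: Repeat key to match plaintext length:
  Plaintext: FORMAT
  Key:       ELIIEL
Step 2: Encrypt each letter:
  F(5) + E(4) = (5+4) mod 26 = 9 = J
  O(14) + L(11) = (14+11) mod 26 = 25 = Z
  R(17) + I(8) = (17+8) mod 26 = 25 = Z
  M(12) + I(8) = (12+8) mod 26 = 20 = U
  A(0) + E(4) = (0+4) mod 26 = 4 = E
  T(19) + L(11) = (19+11) mod 26 = 4 = E
Ciphertext: JZZUEE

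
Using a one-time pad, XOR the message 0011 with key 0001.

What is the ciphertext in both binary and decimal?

Step 1: Write out the XOR operation bit by bit:
  Message: 0011
  Key:     0001
  XOR:     0010
Step 2: Convert to decimal: 0010 = 2.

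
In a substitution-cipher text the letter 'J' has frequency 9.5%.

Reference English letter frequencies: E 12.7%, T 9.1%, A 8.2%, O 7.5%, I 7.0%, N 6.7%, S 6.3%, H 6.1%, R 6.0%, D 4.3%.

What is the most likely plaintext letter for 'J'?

Step 1: The observed frequency is 9.5%.
Step 2: Compare with English frequencies:
  E: 12.7% (difference: 3.2%)
  T: 9.1% (difference: 0.4%) <-- closest
  A: 8.2% (difference: 1.3%)
  O: 7.5% (difference: 2.0%)
  I: 7.0% (difference: 2.5%)
  N: 6.7% (difference: 2.8%)
  S: 6.3% (difference: 3.2%)
  H: 6.1% (difference: 3.4%)
  R: 6.0% (difference: 3.5%)
  D: 4.3% (difference: 5.2%)
Step 3: 'J' most likely represents 'T' (frequency 9.1%).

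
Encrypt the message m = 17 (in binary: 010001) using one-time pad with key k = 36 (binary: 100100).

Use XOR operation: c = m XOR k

Step 1: Write out the XOR operation bit by bit:
  Message: 010001
  Key:     100100
  XOR:     110101
Step 2: Convert to decimal: 110101 = 53.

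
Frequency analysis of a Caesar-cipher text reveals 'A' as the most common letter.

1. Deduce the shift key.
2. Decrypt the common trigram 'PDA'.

Step 1: In English, 'E' is the most frequent letter (12.7%).
Step 2: The most frequent ciphertext letter is 'A' (position 0).
Step 3: Shift = (0 - 4) mod 26 = 22.
Step 4: Decrypt 'PDA' by shifting back 22:
  P -> T
  D -> H
  A -> E
Step 5: 'PDA' decrypts to 'THE'.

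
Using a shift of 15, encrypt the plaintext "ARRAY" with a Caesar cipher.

Step 1: For each letter, shift forward by 15 positions (mod 26).
  A (position 0) -> position (0+15) mod 26 = 15 -> P
  R (position 17) -> position (17+15) mod 26 = 6 -> G
  R (position 17) -> position (17+15) mod 26 = 6 -> G
  A (position 0) -> position (0+15) mod 26 = 15 -> P
  Y (position 24) -> position (24+15) mod 26 = 13 -> N
Result: PGGPN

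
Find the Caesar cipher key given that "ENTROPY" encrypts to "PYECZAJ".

Step 1: Compare first letters: E (position 4) -> P (position 15).
Step 2: Shift = (15 - 4) mod 26 = 11.
The shift value is 11.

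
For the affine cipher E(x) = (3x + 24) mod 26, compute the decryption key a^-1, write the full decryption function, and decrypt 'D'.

Step 1: Find a^-1, the modular inverse of 3 mod 26.
Step 2: We need 3 * a^-1 = 1 (mod 26).
Step 3: 3 * 9 = 27 = 1 * 26 + 1, so a^-1 = 9.
Step 4: D(y) = 9(y - 24) mod 26.
Step 5: Apply to 'D' (y = 3): D(3) = 9 * (3 - 24) mod 26 = 9 * -21 mod 26 = 19 -> 'T'.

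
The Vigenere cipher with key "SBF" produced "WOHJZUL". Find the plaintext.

Step 1: Extend key: SBFSBFS
Step 2: Decrypt each letter (c - k) mod 26:
  W(22) - S(18) = (22-18) mod 26 = 4 = E
  O(14) - B(1) = (14-1) mod 26 = 13 = N
  H(7) - F(5) = (7-5) mod 26 = 2 = C
  J(9) - S(18) = (9-18) mod 26 = 17 = R
  Z(25) - B(1) = (25-1) mod 26 = 24 = Y
  U(20) - F(5) = (20-5) mod 26 = 15 = P
  L(11) - S(18) = (11-18) mod 26 = 19 = T
Plaintext: ENCRYPT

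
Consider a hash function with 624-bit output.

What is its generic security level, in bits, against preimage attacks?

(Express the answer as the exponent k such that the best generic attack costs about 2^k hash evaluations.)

Step 1: The hash has a 624-bit output.
Step 2: Preimage resistance means: given a digest h(x), it should be infeasible to find any input that hashes to it.
With a 624-bit output there are 2^624 possible digests, so a generic brute-force preimage search costs about 2^624 evaluations.
Step 3: Security level = 624 bits.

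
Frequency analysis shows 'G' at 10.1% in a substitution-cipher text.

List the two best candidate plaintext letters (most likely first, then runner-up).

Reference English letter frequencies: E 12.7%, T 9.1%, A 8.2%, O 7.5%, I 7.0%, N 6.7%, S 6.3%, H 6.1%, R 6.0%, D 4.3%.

Step 1: Observed frequency of 'G' is 10.1%.
Step 2: Compute distances to each reference frequency and sort:
  T (9.1%): difference = 1.0% <-- BEST
  A (8.2%): difference = 1.9% <-- RUNNER-UP
  E (12.7%): difference = 2.6%
  O (7.5%): difference = 2.6%
  I (7.0%): difference = 3.1%
Step 3: Most likely is 'T' (9.1%, diff 1.0%); second most likely is 'A' (8.2%, diff 1.9%).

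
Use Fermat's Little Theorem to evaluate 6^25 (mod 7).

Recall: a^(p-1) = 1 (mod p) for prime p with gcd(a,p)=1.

Step 1: Since 7 is prime, by Fermat's Little Theorem: 6^6 = 1 (mod 7).
Step 2: Reduce exponent: 25 mod 6 = 1.
Step 3: So 6^25 = 6^1 (mod 7).
Step 4: 6^1 mod 7 = 6.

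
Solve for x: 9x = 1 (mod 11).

Step 1: We need x such that 9 * x = 1 (mod 11).
Step 2: Using the extended Euclidean algorithm or trial:
  9 * 5 = 45 = 4 * 11 + 1.
Step 3: Since 45 mod 11 = 1, the inverse is x = 5.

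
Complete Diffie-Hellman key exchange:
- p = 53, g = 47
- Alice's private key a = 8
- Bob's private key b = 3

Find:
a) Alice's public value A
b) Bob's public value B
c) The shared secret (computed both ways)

Step 1: A = g^a mod p = 47^8 mod 53 = 46.
Step 2: B = g^b mod p = 47^3 mod 53 = 49.
Step 3: Alice computes s = B^a mod p = 49^8 mod 53 = 28.
Step 4: Bob computes s = A^b mod p = 46^3 mod 53 = 28.
Both sides agree: shared secret = 28.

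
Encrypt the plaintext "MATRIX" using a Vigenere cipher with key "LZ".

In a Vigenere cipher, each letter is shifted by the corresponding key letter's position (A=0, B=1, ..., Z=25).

Step 1: Repeat key to match plaintext length:
  Plaintext: MATRIX
  Key:       LZLZLZ
Step 2: Encrypt each letter:
  M(12) + L(11) = (12+11) mod 26 = 23 = X
  A(0) + Z(25) = (0+25) mod 26 = 25 = Z
  T(19) + L(11) = (19+11) mod 26 = 4 = E
  R(17) + Z(25) = (17+25) mod 26 = 16 = Q
  I(8) + L(11) = (8+11) mod 26 = 19 = T
  X(23) + Z(25) = (23+25) mod 26 = 22 = W
Ciphertext: XZEQTW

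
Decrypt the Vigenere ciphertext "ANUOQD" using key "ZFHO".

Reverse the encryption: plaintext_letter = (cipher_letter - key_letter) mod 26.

Step 1: Extend key: ZFHOZF
Step 2: Decrypt each letter (c - k) mod 26:
  A(0) - Z(25) = (0-25) mod 26 = 1 = B
  N(13) - F(5) = (13-5) mod 26 = 8 = I
  U(20) - H(7) = (20-7) mod 26 = 13 = N
  O(14) - O(14) = (14-14) mod 26 = 0 = A
  Q(16) - Z(25) = (16-25) mod 26 = 17 = R
  D(3) - F(5) = (3-5) mod 26 = 24 = Y
Plaintext: BINARY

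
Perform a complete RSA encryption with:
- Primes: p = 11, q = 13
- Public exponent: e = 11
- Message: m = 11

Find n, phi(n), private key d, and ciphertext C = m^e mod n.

Step 1: n = 11 * 13 = 143.
Step 2: phi(n) = (11-1)(13-1) = 10 * 12 = 120.
Step 3: Find d = 11^(-1) mod 120 = 11.
  Verify: 11 * 11 = 121 = 1 (mod 120).
Step 4: C = 11^11 mod 143 = 110.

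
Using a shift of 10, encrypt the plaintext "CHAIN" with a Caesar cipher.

Step 1: For each letter, shift forward by 10 positions (mod 26).
  C (position 2) -> position (2+10) mod 26 = 12 -> M
  H (position 7) -> position (7+10) mod 26 = 17 -> R
  A (position 0) -> position (0+10) mod 26 = 10 -> K
  I (position 8) -> position (8+10) mod 26 = 18 -> S
  N (position 13) -> position (13+10) mod 26 = 23 -> X
Result: MRKSX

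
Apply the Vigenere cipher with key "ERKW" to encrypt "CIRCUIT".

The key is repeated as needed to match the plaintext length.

Step 1: Repeat key to match plaintext length:
  Plaintext: CIRCUIT
  Key:       ERKWERK
Step 2: Encrypt each letter:
  C(2) + E(4) = (2+4) mod 26 = 6 = G
  I(8) + R(17) = (8+17) mod 26 = 25 = Z
  R(17) + K(10) = (17+10) mod 26 = 1 = B
  C(2) + W(22) = (2+22) mod 26 = 24 = Y
  U(20) + E(4) = (20+4) mod 26 = 24 = Y
  I(8) + R(17) = (8+17) mod 26 = 25 = Z
  T(19) + K(10) = (19+10) mod 26 = 3 = D
Ciphertext: GZBYYZD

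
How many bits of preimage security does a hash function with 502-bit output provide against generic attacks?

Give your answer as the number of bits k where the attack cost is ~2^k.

Step 1: The hash has a 502-bit output.
Step 2: Preimage resistance means: given a digest h(x), it should be infeasible to find any input that hashes to it.
With a 502-bit output there are 2^502 possible digests, so a generic brute-force preimage search costs about 2^502 evaluations.
Step 3: Security level = 502 bits.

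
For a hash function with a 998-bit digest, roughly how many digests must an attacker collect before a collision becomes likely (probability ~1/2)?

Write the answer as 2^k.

Step 1: The birthday paradox gives collision probability ~50% after sqrt(2^n) = 2^(n/2) hashes.
Step 2: For 998-bit output: 2^(998/2) = 2^499.
Step 3: Approximately 2^499 hash computations needed.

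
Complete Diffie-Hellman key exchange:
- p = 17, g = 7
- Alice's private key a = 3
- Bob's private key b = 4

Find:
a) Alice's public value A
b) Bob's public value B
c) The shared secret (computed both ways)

Step 1: A = g^a mod p = 7^3 mod 17 = 3.
Step 2: B = g^b mod p = 7^4 mod 17 = 4.
Step 3: Alice computes s = B^a mod p = 4^3 mod 17 = 13.
Step 4: Bob computes s = A^b mod p = 3^4 mod 17 = 13.
Both sides agree: shared secret = 13.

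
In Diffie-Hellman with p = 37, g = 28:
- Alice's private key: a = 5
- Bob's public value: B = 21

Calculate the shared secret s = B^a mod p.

Step 1: s = B^a mod p = 21^5 mod 37.
  21^1 mod 37 = 21
  21^2 mod 37 = (21 * 21) mod 37 = 34
  21^3 mod 37 = (34 * 21) mod 37 = 11
  21^4 mod 37 = (11 * 21) mod 37 = 9
  21^5 mod 37 = (9 * 21) mod 37 = 4
Result: shared secret = 4.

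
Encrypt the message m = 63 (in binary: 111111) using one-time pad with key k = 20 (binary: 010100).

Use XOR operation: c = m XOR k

Step 1: Write out the XOR operation bit by bit:
  Message: 111111
  Key:     010100
  XOR:     101011
Step 2: Convert to decimal: 101011 = 43.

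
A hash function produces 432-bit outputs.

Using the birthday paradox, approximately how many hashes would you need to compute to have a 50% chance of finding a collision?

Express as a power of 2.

Step 1: The birthday paradox gives collision probability ~50% after sqrt(2^n) = 2^(n/2) hashes.
Step 2: For 432-bit output: 2^(432/2) = 2^216.
Step 3: Approximately 2^216 hash computations needed.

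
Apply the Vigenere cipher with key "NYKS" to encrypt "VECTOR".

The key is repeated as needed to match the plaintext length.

Step 1: Repeat key to match plaintext length:
  Plaintext: VECTOR
  Key:       NYKSNY
Step 2: Encrypt each letter:
  V(21) + N(13) = (21+13) mod 26 = 8 = I
  E(4) + Y(24) = (4+24) mod 26 = 2 = C
  C(2) + K(10) = (2+10) mod 26 = 12 = M
  T(19) + S(18) = (19+18) mod 26 = 11 = L
  O(14) + N(13) = (14+13) mod 26 = 1 = B
  R(17) + Y(24) = (17+24) mod 26 = 15 = P
Ciphertext: ICMLBP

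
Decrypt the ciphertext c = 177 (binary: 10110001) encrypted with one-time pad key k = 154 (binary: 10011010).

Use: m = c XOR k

Step 1: XOR ciphertext with key:
  Ciphertext: 10110001
  Key:        10011010
  XOR:        00101011
Step 2: Plaintext = 00101011 = 43 in decimal.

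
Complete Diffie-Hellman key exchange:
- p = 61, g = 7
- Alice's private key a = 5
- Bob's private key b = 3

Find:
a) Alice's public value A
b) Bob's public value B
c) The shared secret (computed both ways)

Step 1: A = g^a mod p = 7^5 mod 61 = 32.
Step 2: B = g^b mod p = 7^3 mod 61 = 38.
Step 3: Alice computes s = B^a mod p = 38^5 mod 61 = 11.
Step 4: Bob computes s = A^b mod p = 32^3 mod 61 = 11.
Both sides agree: shared secret = 11.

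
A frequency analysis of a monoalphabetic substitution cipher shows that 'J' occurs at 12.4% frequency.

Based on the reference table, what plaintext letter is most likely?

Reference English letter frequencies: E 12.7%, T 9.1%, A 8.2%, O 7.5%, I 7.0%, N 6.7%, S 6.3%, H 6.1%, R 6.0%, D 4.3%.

Step 1: The observed frequency is 12.4%.
Step 2: Compare with English frequencies:
  E: 12.7% (difference: 0.3%) <-- closest
  T: 9.1% (difference: 3.3%)
  A: 8.2% (difference: 4.2%)
  O: 7.5% (difference: 4.9%)
  I: 7.0% (difference: 5.4%)
  N: 6.7% (difference: 5.7%)
  S: 6.3% (difference: 6.1%)
  H: 6.1% (difference: 6.3%)
  R: 6.0% (difference: 6.4%)
  D: 4.3% (difference: 8.1%)
Step 3: 'J' most likely represents 'E' (frequency 12.7%).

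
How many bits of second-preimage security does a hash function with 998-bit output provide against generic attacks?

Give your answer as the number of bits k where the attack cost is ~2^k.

Step 1: The hash has a 998-bit output.
Step 2: Second-preimage resistance means: given a specific input x, it should be infeasible to find a different y with h(y) = h(x).
With a 998-bit output, a generic search for a second preimage costs about 2^998 evaluations (each trial matches the fixed target with probability 2^-998).
Step 3: Security level = 998 bits.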